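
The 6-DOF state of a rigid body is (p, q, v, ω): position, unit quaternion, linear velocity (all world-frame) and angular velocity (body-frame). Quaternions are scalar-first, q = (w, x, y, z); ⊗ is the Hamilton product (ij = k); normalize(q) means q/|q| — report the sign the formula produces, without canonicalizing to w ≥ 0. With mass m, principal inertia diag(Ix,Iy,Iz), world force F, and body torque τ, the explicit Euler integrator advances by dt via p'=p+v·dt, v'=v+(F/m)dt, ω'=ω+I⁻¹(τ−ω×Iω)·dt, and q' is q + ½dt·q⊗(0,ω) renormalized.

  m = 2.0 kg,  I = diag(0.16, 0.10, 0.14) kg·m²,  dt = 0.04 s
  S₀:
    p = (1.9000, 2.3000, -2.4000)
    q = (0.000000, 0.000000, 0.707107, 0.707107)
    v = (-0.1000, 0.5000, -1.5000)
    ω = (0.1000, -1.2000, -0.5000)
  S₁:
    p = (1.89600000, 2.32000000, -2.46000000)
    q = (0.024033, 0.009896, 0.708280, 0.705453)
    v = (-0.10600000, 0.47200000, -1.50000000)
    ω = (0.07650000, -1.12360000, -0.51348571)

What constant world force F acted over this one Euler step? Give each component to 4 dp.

F = (-0.3000, -1.4000, 0.0000)

Δv = v₁−v₀ = (-0.00600000, -0.02800000, 0.00000000)
F = m·Δv/dt = (-0.3000, -1.4000, 0.0000)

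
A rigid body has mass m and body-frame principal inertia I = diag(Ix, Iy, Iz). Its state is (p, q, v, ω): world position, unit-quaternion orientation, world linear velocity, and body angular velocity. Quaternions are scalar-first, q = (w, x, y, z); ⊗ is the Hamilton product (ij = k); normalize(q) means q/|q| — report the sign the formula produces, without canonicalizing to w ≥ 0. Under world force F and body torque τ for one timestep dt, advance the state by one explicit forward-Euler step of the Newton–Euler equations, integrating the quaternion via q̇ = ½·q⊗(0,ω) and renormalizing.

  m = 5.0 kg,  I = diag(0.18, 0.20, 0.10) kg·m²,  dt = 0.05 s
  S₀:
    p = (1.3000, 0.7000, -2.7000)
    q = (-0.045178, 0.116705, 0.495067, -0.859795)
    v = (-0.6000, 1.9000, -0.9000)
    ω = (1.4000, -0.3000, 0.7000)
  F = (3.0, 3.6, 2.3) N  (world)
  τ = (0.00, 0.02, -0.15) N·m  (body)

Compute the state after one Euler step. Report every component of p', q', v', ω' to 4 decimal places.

p' = (1.2700, 0.7950, -2.7450)
q' = (-0.0305, 0.1172, 0.4629, -0.8781)
v' = (-0.5700, 1.9360, -0.8770)
ω' = (1.3942, -0.3146, 0.6292)

(τ − ω×Iω)/I = (-0.1167, -0.2920, -1.4160)
ω' = ω + α·dt = (1.3942, -0.3146, 0.6292)
q⊗(0,ω) = (0.5869896, 0.0253592, -1.2718531, -0.7597299)
q + ½dt·q⊗(0,ω), renormalized = (-0.0305, 0.1172, 0.4629, -0.8781)
a = (0.6000, 0.7200, 0.4600)
p + v·dt = (1.2700, 0.7950, -2.7450)
new velocity v' = (-0.5700, 1.9360, -0.8770)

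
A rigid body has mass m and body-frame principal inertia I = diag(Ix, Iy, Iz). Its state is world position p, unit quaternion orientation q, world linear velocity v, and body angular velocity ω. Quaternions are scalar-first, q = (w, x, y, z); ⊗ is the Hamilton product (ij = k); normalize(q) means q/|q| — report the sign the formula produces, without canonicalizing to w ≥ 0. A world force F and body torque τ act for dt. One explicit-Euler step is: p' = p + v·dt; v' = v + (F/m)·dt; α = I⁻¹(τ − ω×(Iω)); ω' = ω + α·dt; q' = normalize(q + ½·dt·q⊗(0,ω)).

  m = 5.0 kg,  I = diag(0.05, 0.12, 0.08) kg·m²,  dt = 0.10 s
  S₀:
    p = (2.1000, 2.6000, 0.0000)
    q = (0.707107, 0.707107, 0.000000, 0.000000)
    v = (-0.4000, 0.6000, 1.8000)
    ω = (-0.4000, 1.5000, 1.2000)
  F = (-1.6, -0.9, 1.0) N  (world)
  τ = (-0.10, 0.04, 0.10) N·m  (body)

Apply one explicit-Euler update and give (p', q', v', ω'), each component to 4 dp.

p' = (2.0600, 2.6600, 0.1800)
q' = (0.7178, 0.6897, 0.0106, 0.0950)
v' = (-0.4320, 0.5820, 1.8200)
ω' = (-0.4560, 1.5213, 1.3775)

ω×(Iω) gyroscopic = (-0.0720, 0.0144, -0.0420)
α = I⁻¹(τ − ω×Iω) = (-0.5600, 0.2133, 1.7750)
ω + α·dt = (-0.4560, 1.5213, 1.3775)
q⊗(0,ω) = (0.2828428, -0.2828428, 0.2121321, 1.9091889)
updated quaternion q' = (0.7178, 0.6897, 0.0106, 0.0950)
p' = p + v·dt = (2.0600, 2.6600, 0.1800)
v' = v + a·dt = (-0.4320, 0.5820, 1.8200)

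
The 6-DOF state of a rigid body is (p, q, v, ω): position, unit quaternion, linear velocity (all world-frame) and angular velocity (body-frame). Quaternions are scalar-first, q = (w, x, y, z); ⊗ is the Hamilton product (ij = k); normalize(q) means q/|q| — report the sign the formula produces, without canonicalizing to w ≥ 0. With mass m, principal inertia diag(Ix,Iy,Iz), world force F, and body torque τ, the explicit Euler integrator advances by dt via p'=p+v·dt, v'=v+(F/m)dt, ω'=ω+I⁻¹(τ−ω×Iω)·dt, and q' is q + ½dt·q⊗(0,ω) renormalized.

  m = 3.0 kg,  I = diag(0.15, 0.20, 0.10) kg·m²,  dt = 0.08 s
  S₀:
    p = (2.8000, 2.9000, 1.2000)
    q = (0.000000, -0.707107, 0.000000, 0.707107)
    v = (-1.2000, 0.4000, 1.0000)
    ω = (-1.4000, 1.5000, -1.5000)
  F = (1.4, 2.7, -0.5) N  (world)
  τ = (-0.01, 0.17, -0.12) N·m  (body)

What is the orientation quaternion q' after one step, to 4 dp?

2q̇ = q⊗(0,ω) = (0.0707107, -1.0606605, -2.0506103, -1.0606605)
updated quaternion q' = (0.0028, -0.7457, -0.0816, 0.6613)

q' = (0.0028, -0.7457, -0.0816, 0.6613)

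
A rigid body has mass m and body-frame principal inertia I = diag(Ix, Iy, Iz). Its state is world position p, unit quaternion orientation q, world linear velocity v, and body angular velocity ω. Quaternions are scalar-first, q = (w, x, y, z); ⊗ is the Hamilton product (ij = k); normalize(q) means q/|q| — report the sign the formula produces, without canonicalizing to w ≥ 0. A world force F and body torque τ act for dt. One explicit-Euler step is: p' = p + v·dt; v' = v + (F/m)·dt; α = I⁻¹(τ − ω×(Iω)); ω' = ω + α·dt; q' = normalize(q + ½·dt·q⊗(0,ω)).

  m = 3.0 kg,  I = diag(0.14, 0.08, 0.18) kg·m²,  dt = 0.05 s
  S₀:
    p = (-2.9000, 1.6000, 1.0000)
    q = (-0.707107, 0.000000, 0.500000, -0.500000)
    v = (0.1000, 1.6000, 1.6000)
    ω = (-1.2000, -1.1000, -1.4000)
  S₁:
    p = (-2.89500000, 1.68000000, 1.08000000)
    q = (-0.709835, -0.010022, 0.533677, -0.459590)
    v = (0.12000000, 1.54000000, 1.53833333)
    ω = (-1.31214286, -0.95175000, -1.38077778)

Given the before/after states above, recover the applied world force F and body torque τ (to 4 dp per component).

v₁ − v₀ = (0.02000000, -0.06000000, -0.06166667)
F = m·Δv/dt = (1.2000, -3.6000, -3.7000)
ω₁ − ω₀ = (-0.11214286, 0.14825000, 0.01922222)
applied torque τ = (-0.1600, 0.1700, -0.0100)

F = (1.2000, -3.6000, -3.7000)
τ = (-0.1600, 0.1700, -0.0100)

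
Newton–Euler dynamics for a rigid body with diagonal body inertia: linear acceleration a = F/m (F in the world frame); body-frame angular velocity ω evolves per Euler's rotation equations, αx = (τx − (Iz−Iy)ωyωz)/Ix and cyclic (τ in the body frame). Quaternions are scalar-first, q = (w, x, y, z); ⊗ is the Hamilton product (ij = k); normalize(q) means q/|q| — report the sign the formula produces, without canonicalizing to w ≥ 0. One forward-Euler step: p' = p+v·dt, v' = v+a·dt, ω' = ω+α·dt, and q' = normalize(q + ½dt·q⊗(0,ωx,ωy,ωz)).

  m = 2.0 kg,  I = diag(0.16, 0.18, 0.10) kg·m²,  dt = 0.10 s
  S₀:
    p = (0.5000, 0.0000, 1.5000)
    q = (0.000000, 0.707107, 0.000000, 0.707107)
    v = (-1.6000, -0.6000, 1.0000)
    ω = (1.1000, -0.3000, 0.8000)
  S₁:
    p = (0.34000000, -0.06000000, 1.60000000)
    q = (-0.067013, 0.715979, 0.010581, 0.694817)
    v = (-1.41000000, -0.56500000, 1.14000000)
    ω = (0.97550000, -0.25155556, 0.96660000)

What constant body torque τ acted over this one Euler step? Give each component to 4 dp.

τ = (-0.1800, 0.1400, 0.1600)

Δω = ω₁−ω₀ = (-0.12450000, 0.04844444, 0.16660000)
applied torque τ = (-0.1800, 0.1400, 0.1600)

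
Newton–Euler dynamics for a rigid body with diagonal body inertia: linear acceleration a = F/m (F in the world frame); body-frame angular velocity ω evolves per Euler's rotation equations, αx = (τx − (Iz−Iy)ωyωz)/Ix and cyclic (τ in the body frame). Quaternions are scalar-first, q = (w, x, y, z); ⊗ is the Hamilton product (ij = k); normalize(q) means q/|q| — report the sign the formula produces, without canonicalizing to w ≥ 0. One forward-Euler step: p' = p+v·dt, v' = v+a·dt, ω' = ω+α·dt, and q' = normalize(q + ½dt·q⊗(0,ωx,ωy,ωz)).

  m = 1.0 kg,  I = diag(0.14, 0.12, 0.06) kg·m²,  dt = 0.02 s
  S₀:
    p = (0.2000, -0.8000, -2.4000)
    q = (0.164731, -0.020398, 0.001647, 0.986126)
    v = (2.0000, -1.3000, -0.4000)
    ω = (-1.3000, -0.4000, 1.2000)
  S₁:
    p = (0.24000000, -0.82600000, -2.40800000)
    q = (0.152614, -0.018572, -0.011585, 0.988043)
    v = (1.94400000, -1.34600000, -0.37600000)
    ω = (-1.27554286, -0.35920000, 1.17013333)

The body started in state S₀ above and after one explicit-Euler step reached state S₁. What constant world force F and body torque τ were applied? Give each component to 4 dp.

rate change Δω = (0.02445714, 0.04080000, -0.02986667)
τ = I·(Δω/dt) + ω₀×(Iω₀) = (0.2000, 0.1200, -0.1000)
Δv = v₁−v₀ = (-0.05600000, -0.04600000, 0.02400000)
applied force F = (-2.8000, -2.3000, 1.2000)

F = (-2.8000, -2.3000, 1.2000)
τ = (0.2000, 0.1200, -0.1000)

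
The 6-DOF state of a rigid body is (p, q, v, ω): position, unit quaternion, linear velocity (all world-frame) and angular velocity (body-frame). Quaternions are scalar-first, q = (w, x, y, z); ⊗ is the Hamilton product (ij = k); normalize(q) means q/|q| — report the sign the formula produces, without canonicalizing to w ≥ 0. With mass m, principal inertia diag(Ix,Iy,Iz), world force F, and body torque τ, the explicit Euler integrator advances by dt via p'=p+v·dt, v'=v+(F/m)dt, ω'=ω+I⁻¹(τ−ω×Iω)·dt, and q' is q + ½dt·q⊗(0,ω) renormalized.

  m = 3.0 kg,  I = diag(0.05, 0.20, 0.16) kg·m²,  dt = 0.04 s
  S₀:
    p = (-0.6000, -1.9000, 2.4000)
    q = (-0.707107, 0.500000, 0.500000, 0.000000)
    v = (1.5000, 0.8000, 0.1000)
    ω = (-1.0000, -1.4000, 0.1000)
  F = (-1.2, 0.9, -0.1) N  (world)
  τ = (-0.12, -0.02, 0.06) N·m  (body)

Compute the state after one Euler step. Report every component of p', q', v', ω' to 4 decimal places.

p' = (-0.5400, -1.8680, 2.4040)
q' = (-0.6827, 0.5148, 0.5185, -0.0054)
v' = (1.4840, 0.8120, 0.0987)
ω' = (-1.1005, -1.4062, 0.0625)

a = F/m = (-0.4000, 0.3000, -0.0333)
new position p' = (-0.5400, -1.8680, 2.4040)
new velocity v' = (1.4840, 0.8120, 0.0987)
α = I⁻¹(τ − ω×Iω) = (-2.5120, -0.1550, -0.9375)
new body rate ω' = (-1.1005, -1.4062, 0.0625)
q⊗(0,ω) = (1.2000000, 0.7571070, 0.9399498, -0.2707107)
q' = normalize(q + ½dt·q⊗(0,ω)) = (-0.6827, 0.5148, 0.5185, -0.0054)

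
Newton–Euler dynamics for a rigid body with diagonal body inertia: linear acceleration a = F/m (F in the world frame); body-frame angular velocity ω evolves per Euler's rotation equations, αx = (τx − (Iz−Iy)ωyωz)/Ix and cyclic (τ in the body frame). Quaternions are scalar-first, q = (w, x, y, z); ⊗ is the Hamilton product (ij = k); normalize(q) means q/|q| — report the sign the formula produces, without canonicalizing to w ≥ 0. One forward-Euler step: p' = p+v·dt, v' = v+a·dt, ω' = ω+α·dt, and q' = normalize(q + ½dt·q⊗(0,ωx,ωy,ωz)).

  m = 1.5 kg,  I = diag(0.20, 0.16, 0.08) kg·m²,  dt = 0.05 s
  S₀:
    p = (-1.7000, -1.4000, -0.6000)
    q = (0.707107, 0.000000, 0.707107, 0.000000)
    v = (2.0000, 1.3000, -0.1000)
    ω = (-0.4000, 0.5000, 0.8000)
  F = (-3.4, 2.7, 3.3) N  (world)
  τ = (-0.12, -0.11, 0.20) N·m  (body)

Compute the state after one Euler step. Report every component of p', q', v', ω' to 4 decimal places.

p' = (-1.6000, -1.3350, -0.6050)
q' = (0.6980, 0.0071, 0.7157, 0.0212)
v' = (1.8867, 1.3900, 0.0100)
ω' = (-0.4220, 0.4776, 0.9200)

gyro term ω×Iω = (-0.0320, -0.0384, 0.0080)
α = I⁻¹(τ − ω×Iω) = (-0.4400, -0.4475, 2.4000)
ω + α·dt = (-0.4220, 0.4776, 0.9200)
2q̇ = q⊗(0,ω) = (-0.3535535, 0.2828428, 0.3535535, 0.8485284)
q + ½dt·q⊗(0,ω), renormalized = (0.6980, 0.0071, 0.7157, 0.0212)
a = F/m = (-2.2667, 1.8000, 2.2000)
p' = p + v·dt = (-1.6000, -1.3350, -0.6050)
v + (F/m)dt = (1.8867, 1.3900, 0.0100)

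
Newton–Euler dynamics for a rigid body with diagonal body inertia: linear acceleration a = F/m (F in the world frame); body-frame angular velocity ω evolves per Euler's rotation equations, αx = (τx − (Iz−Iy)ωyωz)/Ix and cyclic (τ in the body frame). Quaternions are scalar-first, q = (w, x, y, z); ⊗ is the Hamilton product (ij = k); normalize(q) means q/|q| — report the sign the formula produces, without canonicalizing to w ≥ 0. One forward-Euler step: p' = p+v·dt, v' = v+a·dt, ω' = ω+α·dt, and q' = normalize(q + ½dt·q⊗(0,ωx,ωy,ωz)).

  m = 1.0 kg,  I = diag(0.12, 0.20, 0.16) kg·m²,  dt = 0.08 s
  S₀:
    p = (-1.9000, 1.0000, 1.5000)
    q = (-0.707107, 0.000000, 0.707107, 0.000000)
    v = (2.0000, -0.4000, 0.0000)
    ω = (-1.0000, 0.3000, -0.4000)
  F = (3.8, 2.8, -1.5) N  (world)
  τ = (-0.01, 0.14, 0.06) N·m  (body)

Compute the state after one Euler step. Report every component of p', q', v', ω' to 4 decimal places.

ω×(Iω) gyroscopic = (0.0048, -0.0160, -0.0240)
(τ − ω×Iω)/I = (-0.1233, 0.7800, 0.5250)
ω + α·dt = (-1.0099, 0.3624, -0.3580)
Hamilton product q⊗(0,ω) = (-0.2121321, 0.4242642, -0.2121321, 0.9899498)
q + ½dt·q⊗(0,ω), renormalized = (-0.7149, 0.0170, 0.6979, 0.0396)
p + v·dt = (-1.7400, 0.9680, 1.5000)
v' = v + a·dt = (2.3040, -0.1760, -0.1200)

p' = (-1.7400, 0.9680, 1.5000)
q' = (-0.7149, 0.0170, 0.6979, 0.0396)
v' = (2.3040, -0.1760, -0.1200)
ω' = (-1.0099, 0.3624, -0.3580)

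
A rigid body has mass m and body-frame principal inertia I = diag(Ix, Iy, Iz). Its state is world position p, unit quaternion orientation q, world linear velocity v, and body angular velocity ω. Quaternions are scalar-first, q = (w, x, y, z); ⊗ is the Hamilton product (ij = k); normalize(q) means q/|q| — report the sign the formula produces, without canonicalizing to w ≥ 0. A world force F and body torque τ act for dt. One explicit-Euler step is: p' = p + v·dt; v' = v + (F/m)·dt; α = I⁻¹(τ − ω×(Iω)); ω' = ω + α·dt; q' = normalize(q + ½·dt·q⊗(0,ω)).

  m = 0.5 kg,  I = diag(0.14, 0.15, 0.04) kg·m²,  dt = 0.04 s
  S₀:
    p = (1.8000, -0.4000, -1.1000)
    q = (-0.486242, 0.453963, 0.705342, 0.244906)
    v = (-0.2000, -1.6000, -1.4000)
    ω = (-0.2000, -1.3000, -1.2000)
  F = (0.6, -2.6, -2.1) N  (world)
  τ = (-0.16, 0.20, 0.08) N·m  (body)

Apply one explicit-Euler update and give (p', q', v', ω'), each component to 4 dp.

p + v·dt = (1.7920, -0.4640, -1.1560)
new velocity v' = (-0.1520, -1.8080, -1.5680)
(τ − ω×Iω)/I = (0.0829, 1.1733, 1.9350)
new body rate ω' = (-0.1967, -1.2531, -1.1226)
2q̇ = q⊗(0,ω) = (1.3016244, -0.4307842, 1.1278890, 0.1344069)
updated quaternion q' = (-0.4599, 0.4451, 0.7274, 0.2474)

p' = (1.7920, -0.4640, -1.1560)
q' = (-0.4599, 0.4451, 0.7274, 0.2474)
v' = (-0.1520, -1.8080, -1.5680)
ω' = (-0.1967, -1.2531, -1.1226)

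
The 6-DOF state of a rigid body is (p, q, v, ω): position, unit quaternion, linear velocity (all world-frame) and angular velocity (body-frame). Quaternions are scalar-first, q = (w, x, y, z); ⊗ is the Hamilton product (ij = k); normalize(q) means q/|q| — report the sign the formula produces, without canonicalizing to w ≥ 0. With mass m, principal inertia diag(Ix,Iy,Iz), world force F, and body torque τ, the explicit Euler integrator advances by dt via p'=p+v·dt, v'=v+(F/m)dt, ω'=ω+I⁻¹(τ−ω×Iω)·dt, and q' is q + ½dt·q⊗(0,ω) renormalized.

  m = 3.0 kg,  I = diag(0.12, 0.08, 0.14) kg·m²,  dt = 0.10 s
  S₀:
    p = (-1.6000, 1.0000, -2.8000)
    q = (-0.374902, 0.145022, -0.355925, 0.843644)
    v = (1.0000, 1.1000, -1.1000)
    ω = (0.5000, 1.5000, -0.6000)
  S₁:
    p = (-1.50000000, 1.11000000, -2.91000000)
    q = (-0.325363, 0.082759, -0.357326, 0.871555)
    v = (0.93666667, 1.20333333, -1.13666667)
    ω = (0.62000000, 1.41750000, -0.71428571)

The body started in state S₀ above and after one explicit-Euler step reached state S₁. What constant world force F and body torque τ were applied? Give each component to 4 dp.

rate change Δω = (0.12000000, -0.08250000, -0.11428571)
applied torque τ = (0.0900, -0.0600, -0.1900)
Δv = v₁−v₀ = (-0.06333333, 0.10333333, -0.03666667)
F = m·Δv/dt = (-1.9000, 3.1000, -1.1000)

F = (-1.9000, 3.1000, -1.1000)
τ = (0.0900, -0.0600, -0.1900)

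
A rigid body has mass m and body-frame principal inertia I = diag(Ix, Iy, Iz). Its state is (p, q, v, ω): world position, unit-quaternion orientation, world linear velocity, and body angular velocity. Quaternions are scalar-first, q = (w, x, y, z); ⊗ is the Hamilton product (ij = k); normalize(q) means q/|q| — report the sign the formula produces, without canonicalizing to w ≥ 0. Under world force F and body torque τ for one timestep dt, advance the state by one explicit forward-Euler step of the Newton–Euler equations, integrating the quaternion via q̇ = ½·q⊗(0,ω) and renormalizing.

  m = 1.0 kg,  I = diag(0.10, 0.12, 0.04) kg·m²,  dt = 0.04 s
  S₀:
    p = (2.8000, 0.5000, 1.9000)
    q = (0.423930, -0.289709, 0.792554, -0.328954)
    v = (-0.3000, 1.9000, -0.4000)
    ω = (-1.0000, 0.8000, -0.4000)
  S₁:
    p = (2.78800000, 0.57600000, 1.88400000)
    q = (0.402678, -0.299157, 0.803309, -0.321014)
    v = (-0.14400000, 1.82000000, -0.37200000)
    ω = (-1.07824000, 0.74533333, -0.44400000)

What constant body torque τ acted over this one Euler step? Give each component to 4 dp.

ω₁ − ω₀ = (-0.07824000, -0.05466667, -0.04400000)
τ = I·(Δω/dt) + ω₀×(Iω₀) = (-0.1700, -0.1400, -0.0600)

τ = (-0.1700, -0.1400, -0.0600)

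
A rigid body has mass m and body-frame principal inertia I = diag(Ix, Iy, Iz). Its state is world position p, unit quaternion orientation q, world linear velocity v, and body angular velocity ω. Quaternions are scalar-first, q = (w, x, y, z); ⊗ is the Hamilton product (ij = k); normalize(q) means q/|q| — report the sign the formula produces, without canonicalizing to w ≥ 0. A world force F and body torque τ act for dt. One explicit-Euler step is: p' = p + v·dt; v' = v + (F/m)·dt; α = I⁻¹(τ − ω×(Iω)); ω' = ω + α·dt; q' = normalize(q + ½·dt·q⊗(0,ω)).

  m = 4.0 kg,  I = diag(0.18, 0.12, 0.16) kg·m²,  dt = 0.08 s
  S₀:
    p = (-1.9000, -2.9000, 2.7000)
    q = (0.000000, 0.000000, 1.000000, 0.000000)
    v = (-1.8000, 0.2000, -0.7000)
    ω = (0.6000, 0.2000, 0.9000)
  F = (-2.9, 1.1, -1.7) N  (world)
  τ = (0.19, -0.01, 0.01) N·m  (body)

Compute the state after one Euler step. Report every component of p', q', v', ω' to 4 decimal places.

a = (-0.7250, 0.2750, -0.4250)
p + v·dt = (-2.0440, -2.8840, 2.6440)
v + (F/m)dt = (-1.8580, 0.2220, -0.7340)
gyro term ω×Iω = (0.0072, 0.0108, -0.0072)
α = I⁻¹(τ − ω×Iω) = (1.0156, -0.1733, 0.1075)
ω' = ω + α·dt = (0.6812, 0.1861, 0.9086)
Hamilton product q⊗(0,ω) = (-0.2000000, 0.9000000, 0.0000000, -0.6000000)
updated quaternion q' = (-0.0080, 0.0360, 0.9990, -0.0240)

p' = (-2.0440, -2.8840, 2.6440)
q' = (-0.0080, 0.0360, 0.9990, -0.0240)
v' = (-1.8580, 0.2220, -0.7340)
ω' = (0.6812, 0.1861, 0.9086)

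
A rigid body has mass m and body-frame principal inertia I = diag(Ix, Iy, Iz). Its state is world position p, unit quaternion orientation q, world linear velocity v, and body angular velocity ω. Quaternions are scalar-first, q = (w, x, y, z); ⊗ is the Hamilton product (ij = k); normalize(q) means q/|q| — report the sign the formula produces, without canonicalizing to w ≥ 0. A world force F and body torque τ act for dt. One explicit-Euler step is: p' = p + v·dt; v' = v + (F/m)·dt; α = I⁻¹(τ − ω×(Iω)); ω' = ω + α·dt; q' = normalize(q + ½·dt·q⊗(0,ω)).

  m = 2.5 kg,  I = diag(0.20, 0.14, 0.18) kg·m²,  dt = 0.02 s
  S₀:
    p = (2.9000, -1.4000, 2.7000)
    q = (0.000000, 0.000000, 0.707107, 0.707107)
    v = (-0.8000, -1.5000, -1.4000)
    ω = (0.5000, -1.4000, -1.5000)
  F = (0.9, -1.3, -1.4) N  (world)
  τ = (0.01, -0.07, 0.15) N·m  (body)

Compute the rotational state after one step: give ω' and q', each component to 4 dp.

ω' = (0.4926, -1.4079, -1.4880)
q' = (0.0205, -0.0007, 0.7105, 0.7034)

(τ − ω×Iω)/I = (-0.3700, -0.3929, 0.6000)
ω + α·dt = (0.4926, -1.4079, -1.4880)
Hamilton product q⊗(0,ω) = (2.0506103, -0.0707107, 0.3535535, -0.3535535)
q + ½dt·q⊗(0,ω), renormalized = (0.0205, -0.0007, 0.7105, 0.7034)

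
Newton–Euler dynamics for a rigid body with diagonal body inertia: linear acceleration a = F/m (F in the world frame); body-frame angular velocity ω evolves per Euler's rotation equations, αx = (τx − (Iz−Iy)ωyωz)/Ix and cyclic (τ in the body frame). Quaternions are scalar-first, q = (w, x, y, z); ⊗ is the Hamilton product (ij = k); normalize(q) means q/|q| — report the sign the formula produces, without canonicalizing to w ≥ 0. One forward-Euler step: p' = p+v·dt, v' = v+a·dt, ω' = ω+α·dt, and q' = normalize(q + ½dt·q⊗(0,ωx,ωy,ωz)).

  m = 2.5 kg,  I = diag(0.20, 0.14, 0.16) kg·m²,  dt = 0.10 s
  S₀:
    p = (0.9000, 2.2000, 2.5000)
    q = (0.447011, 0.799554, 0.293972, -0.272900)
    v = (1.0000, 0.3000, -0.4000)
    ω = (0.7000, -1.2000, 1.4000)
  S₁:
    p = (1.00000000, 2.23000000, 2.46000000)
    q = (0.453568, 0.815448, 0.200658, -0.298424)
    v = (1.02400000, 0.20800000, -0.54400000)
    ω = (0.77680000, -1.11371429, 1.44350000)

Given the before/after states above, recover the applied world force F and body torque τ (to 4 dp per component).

v₁ − v₀ = (0.02400000, -0.09200000, -0.14400000)
m·(v₁−v₀)/dt = (0.6000, -2.3000, -3.6000)
ω₁ − ω₀ = (0.07680000, 0.08628571, 0.04350000)
ω₀×(Iω₀) = (-0.0336, 0.0392, 0.0504)
I·α + gyro = (0.1200, 0.1600, 0.1200)

F = (0.6000, -2.3000, -3.6000)
τ = (0.1200, 0.1600, 0.1200)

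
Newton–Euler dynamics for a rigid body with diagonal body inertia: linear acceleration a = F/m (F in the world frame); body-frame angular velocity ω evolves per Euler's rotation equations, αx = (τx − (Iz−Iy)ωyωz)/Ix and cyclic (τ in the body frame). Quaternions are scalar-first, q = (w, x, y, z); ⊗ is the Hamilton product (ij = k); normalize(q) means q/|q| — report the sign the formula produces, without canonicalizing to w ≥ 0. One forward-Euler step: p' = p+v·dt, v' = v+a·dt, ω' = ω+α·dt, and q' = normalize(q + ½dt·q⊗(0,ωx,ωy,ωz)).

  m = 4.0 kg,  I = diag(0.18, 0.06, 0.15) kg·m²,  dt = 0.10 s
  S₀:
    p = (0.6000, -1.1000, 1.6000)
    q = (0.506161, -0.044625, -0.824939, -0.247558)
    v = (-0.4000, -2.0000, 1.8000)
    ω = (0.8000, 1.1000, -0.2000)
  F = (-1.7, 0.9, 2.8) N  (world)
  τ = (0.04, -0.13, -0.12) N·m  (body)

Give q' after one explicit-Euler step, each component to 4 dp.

q' = (0.5495, -0.0025, -0.8055, -0.2216)

q⊗(0,ω) = (0.8936213, 0.8422304, 0.3498057, 0.5096315)
q + ½dt·q⊗(0,ω), renormalized = (0.5495, -0.0025, -0.8055, -0.2216)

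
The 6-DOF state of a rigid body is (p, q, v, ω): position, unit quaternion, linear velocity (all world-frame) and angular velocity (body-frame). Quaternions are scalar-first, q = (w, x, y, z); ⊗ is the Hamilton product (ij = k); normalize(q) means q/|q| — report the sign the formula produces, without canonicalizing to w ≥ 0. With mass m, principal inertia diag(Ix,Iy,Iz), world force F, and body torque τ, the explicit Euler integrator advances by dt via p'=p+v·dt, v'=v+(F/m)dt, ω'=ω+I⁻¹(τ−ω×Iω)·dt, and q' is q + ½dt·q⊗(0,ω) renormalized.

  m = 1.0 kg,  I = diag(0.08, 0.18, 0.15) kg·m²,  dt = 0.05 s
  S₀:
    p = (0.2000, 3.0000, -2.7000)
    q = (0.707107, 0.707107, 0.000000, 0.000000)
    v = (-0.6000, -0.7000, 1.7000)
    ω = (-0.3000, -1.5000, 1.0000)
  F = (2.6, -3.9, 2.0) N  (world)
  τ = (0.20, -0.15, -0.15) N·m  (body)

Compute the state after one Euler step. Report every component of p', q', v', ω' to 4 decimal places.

ω×(Iω) gyroscopic = (0.0450, 0.0210, 0.0450)
angular accel α = (1.9375, -0.9500, -1.3000)
new body rate ω' = (-0.2031, -1.5475, 0.9350)
q⊗(0,ω) = (0.2121321, -0.2121321, -1.7677675, -0.3535535)
updated quaternion q' = (0.7117, 0.7011, -0.0441, -0.0088)
a = F/m = (2.6000, -3.9000, 2.0000)
new position p' = (0.1700, 2.9650, -2.6150)
v + (F/m)dt = (-0.4700, -0.8950, 1.8000)

p' = (0.1700, 2.9650, -2.6150)
q' = (0.7117, 0.7011, -0.0441, -0.0088)
v' = (-0.4700, -0.8950, 1.8000)
ω' = (-0.2031, -1.5475, 0.9350)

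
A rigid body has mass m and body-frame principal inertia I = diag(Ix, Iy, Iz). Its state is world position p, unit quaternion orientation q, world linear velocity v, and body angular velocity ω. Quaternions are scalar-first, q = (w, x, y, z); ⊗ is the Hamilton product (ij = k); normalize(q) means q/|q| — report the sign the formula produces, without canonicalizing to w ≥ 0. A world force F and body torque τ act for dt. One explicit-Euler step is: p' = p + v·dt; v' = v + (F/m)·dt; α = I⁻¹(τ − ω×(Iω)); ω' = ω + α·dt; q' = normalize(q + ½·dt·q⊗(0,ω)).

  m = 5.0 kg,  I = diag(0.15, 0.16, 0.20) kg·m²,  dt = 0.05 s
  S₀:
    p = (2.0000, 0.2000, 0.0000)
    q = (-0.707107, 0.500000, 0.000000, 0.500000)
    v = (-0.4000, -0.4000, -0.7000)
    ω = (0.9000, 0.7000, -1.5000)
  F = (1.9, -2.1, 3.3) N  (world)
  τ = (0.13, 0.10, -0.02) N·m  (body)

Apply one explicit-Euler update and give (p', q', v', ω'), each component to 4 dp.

ω×(Iω) gyroscopic = (-0.0420, 0.0675, 0.0063)
α = I⁻¹(τ − ω×Iω) = (1.1467, 0.2031, -0.1315)
ω + α·dt = (0.9573, 0.7102, -1.5066)
q⊗(0,ω) = (0.3000000, -0.9863963, 0.7050251, 1.4106605)
q' = normalize(q + ½dt·q⊗(0,ω)) = (-0.6988, 0.4748, 0.0176, 0.5347)
p' = p + v·dt = (1.9800, 0.1800, -0.0350)
v' = v + a·dt = (-0.3810, -0.4210, -0.6670)

p' = (1.9800, 0.1800, -0.0350)
q' = (-0.6988, 0.4748, 0.0176, 0.5347)
v' = (-0.3810, -0.4210, -0.6670)
ω' = (0.9573, 0.7102, -1.5066)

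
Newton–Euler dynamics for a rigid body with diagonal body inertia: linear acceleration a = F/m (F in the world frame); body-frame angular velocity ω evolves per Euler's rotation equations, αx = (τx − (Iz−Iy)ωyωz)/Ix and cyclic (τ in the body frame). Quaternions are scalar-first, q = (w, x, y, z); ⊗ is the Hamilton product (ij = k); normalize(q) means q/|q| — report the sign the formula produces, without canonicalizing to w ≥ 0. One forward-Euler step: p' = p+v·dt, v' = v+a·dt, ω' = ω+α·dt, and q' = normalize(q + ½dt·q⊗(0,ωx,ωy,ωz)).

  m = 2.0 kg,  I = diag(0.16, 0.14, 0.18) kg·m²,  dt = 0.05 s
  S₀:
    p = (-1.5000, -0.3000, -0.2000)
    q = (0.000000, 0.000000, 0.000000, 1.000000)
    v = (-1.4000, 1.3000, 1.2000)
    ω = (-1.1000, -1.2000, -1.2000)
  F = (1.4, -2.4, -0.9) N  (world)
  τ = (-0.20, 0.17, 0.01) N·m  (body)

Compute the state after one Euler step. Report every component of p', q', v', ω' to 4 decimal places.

p' = p + v·dt = (-1.5700, -0.2350, -0.1400)
v' = v + a·dt = (-1.3650, 1.2400, 1.1775)
gyro term ω×Iω = (0.0576, -0.0264, -0.0264)
angular accel α = (-1.6100, 1.4029, 0.2022)
ω + α·dt = (-1.1805, -1.1299, -1.1899)
2q̇ = q⊗(0,ω) = (1.2000000, 1.2000000, -1.1000000, 0.0000000)
q + ½dt·q⊗(0,ω), renormalized = (0.0300, 0.0300, -0.0275, 0.9987)

p' = (-1.5700, -0.2350, -0.1400)
q' = (0.0300, 0.0300, -0.0275, 0.9987)
v' = (-1.3650, 1.2400, 1.1775)
ω' = (-1.1805, -1.1299, -1.1899)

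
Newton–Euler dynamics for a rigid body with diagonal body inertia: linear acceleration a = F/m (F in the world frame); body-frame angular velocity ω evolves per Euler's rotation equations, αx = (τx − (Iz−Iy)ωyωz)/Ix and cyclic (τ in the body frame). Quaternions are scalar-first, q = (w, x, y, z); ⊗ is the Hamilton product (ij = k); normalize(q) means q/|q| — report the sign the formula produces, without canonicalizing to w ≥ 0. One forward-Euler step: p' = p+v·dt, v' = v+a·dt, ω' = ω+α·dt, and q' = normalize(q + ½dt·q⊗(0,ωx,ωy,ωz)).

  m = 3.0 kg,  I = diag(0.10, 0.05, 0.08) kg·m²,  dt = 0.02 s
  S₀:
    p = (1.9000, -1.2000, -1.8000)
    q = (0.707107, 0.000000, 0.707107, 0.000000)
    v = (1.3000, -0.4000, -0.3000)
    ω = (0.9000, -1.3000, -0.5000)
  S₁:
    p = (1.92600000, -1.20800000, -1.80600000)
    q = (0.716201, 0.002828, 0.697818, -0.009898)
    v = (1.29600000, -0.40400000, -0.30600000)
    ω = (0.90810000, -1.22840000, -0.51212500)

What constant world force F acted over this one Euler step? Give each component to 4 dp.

F = (-0.6000, -0.6000, -0.9000)

velocity change Δv = (-0.00400000, -0.00400000, -0.00600000)
m·(v₁−v₀)/dt = (-0.6000, -0.6000, -0.9000)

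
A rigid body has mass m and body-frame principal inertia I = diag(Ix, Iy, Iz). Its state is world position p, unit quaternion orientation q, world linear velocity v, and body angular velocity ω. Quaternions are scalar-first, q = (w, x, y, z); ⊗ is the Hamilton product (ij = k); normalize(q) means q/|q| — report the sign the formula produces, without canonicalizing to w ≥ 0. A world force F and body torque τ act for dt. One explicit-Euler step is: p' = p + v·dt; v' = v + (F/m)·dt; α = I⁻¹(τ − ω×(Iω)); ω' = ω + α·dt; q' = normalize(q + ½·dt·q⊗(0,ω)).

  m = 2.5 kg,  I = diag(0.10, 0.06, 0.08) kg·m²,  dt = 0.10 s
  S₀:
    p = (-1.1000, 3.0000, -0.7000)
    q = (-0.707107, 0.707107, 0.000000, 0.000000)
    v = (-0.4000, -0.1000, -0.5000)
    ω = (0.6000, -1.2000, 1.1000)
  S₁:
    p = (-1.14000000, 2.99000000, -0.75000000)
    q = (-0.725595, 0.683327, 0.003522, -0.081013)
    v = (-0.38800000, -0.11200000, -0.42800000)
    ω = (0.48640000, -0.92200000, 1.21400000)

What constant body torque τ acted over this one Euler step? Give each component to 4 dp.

τ = (-0.1400, 0.1800, 0.1200)

Δω = ω₁−ω₀ = (-0.11360000, 0.27800000, 0.11400000)
gyro term ω₀×Iω₀ = (-0.0264, 0.0132, 0.0288)
I·α + gyro = (-0.1400, 0.1800, 0.1200)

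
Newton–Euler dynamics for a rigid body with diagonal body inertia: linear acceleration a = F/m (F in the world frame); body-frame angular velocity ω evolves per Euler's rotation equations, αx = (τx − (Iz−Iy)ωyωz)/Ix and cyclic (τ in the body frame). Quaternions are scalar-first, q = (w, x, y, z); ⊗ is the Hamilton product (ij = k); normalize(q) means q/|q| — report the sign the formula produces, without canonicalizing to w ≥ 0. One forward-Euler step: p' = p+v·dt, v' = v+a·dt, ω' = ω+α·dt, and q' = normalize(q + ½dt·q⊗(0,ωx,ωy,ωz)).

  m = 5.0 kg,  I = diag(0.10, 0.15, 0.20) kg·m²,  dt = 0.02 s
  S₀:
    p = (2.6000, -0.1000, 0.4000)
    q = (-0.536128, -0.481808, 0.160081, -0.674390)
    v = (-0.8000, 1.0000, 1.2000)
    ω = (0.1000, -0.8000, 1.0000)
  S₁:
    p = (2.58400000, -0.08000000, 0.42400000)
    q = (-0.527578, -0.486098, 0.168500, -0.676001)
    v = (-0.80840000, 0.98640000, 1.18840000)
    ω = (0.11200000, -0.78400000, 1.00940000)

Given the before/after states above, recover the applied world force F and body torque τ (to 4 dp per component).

F = (-2.1000, -3.4000, -2.9000)
τ = (0.0200, 0.1100, 0.0900)

rate change Δω = (0.01200000, 0.01600000, 0.00940000)
ω₀×(Iω₀) = (-0.0400, -0.0100, -0.0040)
τ = I·(Δω/dt) + ω₀×(Iω₀) = (0.0200, 0.1100, 0.0900)
velocity change Δv = (-0.00840000, -0.01360000, -0.01160000)
F = m·Δv/dt = (-2.1000, -3.4000, -2.9000)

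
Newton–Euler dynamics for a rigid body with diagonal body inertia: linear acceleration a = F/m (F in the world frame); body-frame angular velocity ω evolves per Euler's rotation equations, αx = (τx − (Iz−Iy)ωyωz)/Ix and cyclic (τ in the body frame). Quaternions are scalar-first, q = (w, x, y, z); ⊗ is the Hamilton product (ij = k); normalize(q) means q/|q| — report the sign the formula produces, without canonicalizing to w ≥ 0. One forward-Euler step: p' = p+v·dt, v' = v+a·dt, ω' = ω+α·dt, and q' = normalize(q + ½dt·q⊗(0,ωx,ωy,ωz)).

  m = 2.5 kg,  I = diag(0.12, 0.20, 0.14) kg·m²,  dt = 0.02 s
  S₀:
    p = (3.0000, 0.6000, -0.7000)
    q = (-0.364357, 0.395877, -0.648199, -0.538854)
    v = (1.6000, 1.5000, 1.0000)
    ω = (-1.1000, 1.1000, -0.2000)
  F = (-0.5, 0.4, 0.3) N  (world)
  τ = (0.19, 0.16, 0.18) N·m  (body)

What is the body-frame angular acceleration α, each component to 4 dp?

ω×(Iω) gyroscopic = (0.0132, -0.0044, -0.0968)
angular accel α = (1.4733, 0.8220, 1.9771)

α = (1.4733, 0.8220, 1.9771)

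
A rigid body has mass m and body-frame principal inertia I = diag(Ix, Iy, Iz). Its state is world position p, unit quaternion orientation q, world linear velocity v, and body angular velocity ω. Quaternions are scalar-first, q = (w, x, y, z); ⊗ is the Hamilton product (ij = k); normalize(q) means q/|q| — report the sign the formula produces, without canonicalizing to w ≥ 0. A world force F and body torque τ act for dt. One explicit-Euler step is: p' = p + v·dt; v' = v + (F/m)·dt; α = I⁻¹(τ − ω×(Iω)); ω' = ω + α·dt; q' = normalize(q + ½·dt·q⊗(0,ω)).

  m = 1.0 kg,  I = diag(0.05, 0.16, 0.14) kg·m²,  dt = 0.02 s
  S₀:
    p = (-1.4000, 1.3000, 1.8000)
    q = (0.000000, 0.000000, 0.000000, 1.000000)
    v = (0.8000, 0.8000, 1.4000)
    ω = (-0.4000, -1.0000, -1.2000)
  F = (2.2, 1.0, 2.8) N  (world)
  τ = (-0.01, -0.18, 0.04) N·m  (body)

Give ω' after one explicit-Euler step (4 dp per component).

gyro term ω×Iω = (-0.0240, -0.0432, 0.0440)
α = I⁻¹(τ − ω×Iω) = (0.2800, -0.8550, -0.0286)
ω' = ω + α·dt = (-0.3944, -1.0171, -1.2006)

ω' = (-0.3944, -1.0171, -1.2006)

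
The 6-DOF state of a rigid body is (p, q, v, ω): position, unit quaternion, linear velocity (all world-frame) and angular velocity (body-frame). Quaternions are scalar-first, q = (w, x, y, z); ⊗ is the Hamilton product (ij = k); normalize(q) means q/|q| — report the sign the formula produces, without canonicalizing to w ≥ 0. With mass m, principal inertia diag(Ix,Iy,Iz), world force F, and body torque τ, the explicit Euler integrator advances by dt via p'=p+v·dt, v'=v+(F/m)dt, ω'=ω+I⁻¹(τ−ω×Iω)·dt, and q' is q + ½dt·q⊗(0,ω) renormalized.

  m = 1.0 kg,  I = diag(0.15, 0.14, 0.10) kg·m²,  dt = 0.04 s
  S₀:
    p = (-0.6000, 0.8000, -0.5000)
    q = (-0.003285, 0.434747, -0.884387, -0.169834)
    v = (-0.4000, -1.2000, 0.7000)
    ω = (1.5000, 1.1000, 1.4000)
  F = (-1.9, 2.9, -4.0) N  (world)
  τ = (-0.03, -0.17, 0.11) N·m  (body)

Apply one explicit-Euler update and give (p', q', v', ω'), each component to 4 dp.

p' = (-0.6160, 0.7520, -0.4720)
q' = (0.0079, 0.4132, -0.9008, -0.1337)
v' = (-0.4760, -1.0840, 0.5400)
ω' = (1.5084, 1.0214, 1.4506)

a = (-1.9000, 2.9000, -4.0000)
new position p' = (-0.6160, 0.7520, -0.4720)
v' = v + a·dt = (-0.4760, -1.0840, 0.5400)
ω×(Iω) gyroscopic = (-0.0616, 0.1050, -0.0165)
(τ − ω×Iω)/I = (0.2107, -1.9643, 1.2650)
ω + α·dt = (1.5084, 1.0214, 1.4506)
2q̇ = q⊗(0,ω) = (0.5584728, -1.0562519, -0.8670103, 1.8002032)
q' = normalize(q + ½dt·q⊗(0,ω)) = (0.0079, 0.4132, -0.9008, -0.1337)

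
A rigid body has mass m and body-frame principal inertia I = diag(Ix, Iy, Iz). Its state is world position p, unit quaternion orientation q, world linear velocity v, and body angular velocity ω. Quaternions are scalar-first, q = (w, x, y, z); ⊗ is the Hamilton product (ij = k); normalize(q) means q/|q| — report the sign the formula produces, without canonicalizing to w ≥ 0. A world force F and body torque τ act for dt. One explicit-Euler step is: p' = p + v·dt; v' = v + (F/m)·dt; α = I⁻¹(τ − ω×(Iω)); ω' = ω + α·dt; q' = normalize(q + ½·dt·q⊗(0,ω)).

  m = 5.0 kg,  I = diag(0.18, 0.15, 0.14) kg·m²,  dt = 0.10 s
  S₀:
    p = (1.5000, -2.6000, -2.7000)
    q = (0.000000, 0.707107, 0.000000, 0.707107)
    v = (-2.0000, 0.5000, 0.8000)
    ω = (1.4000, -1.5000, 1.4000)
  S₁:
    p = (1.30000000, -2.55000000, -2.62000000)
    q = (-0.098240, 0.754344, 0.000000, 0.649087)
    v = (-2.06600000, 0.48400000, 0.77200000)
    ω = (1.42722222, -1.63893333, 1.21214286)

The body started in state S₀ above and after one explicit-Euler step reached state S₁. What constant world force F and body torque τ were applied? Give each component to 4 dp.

Δω = ω₁−ω₀ = (0.02722222, -0.13893333, -0.18785714)
ω₀×(Iω₀) = (0.0210, 0.0784, 0.0630)
τ = I·(Δω/dt) + ω₀×(Iω₀) = (0.0700, -0.1300, -0.2000)
velocity change Δv = (-0.06600000, -0.01600000, -0.02800000)
m·(v₁−v₀)/dt = (-3.3000, -0.8000, -1.4000)

F = (-3.3000, -0.8000, -1.4000)
τ = (0.0700, -0.1300, -0.2000)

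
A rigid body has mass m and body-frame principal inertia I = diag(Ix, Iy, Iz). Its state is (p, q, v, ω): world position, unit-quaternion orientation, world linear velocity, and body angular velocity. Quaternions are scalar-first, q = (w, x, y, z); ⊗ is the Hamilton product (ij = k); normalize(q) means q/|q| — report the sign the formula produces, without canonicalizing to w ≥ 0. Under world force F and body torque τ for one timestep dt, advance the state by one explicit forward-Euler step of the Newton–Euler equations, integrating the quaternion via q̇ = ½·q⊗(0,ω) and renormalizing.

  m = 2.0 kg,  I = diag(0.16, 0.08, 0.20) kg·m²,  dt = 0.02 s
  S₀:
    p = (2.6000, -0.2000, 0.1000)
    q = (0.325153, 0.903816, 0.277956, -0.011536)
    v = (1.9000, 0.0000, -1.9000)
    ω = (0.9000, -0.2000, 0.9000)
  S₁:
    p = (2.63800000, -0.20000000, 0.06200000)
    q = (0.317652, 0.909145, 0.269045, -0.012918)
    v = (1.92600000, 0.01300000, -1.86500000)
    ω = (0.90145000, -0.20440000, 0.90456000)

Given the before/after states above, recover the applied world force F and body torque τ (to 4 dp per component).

ω₁ − ω₀ = (0.00145000, -0.00440000, 0.00456000)
gyro term ω₀×Iω₀ = (-0.0216, -0.0324, 0.0144)
applied torque τ = (-0.0100, -0.0500, 0.0600)
velocity change Δv = (0.02600000, 0.01300000, 0.03500000)
F = m·Δv/dt = (2.6000, 1.3000, 3.5000)

F = (2.6000, 1.3000, 3.5000)
τ = (-0.0100, -0.0500, 0.0600)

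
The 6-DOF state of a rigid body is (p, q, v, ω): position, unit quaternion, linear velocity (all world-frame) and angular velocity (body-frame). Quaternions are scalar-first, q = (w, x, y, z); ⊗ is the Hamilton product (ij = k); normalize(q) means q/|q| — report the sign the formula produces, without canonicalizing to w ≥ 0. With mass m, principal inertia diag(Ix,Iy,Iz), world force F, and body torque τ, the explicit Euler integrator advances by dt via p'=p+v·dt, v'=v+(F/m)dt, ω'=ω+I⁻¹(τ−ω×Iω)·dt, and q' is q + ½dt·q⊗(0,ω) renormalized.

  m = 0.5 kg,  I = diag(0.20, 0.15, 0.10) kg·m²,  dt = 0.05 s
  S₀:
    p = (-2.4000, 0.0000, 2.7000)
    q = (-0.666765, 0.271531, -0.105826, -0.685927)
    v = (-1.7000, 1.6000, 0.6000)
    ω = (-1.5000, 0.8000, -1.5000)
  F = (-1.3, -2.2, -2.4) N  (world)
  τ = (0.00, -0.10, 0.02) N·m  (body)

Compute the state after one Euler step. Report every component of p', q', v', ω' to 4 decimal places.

p' = (-2.4850, 0.0800, 2.7300)
q' = (-0.6791, 0.3137, -0.0831, -0.6584)
v' = (-1.8300, 1.3800, 0.3600)
ω' = (-1.5150, 0.6917, -1.5200)

a = (-2.6000, -4.4000, -4.8000)
p + v·dt = (-2.4850, 0.0800, 2.7300)
new velocity v' = (-1.8300, 1.3800, 0.3600)
α = I⁻¹(τ − ω×Iω) = (-0.3000, -2.1667, -0.4000)
ω + α·dt = (-1.5150, 0.6917, -1.5200)
Hamilton product q⊗(0,ω) = (-0.5369332, 1.7076281, 0.9027750, 1.0586333)
updated quaternion q' = (-0.6791, 0.3137, -0.0831, -0.6584)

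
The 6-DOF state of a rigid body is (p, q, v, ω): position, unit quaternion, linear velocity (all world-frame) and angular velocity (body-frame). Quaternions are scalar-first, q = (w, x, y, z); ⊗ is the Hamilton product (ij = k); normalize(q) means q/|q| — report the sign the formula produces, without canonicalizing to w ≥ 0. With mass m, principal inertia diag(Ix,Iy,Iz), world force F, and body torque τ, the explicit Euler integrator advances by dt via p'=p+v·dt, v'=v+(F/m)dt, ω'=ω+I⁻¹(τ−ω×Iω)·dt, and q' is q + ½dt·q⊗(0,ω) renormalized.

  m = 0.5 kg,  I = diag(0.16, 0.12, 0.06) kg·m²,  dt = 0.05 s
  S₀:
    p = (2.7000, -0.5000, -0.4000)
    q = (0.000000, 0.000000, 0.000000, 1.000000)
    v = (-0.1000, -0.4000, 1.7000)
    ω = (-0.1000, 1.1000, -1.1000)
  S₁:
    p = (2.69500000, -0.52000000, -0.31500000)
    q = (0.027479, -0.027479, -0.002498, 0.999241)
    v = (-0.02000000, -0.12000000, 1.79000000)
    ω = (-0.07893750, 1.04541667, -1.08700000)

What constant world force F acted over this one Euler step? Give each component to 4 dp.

F = (0.8000, 2.8000, 0.9000)

v₁ − v₀ = (0.08000000, 0.28000000, 0.09000000)
F = m·Δv/dt = (0.8000, 2.8000, 0.9000)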